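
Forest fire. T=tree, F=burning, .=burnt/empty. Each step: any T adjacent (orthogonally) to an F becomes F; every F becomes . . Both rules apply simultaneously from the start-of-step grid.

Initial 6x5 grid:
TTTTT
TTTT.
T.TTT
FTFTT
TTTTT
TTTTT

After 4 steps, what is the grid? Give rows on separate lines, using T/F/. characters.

Step 1: 6 trees catch fire, 2 burn out
  TTTTT
  TTTT.
  F.FTT
  .F.FT
  FTFTT
  TTTTT
Step 2: 8 trees catch fire, 6 burn out
  TTTTT
  FTFT.
  ...FT
  ....F
  .F.FT
  FTFTT
Step 3: 8 trees catch fire, 8 burn out
  FTFTT
  .F.F.
  ....F
  .....
  ....F
  .F.FT
Step 4: 3 trees catch fire, 8 burn out
  .F.FT
  .....
  .....
  .....
  .....
  ....F

.F.FT
.....
.....
.....
.....
....F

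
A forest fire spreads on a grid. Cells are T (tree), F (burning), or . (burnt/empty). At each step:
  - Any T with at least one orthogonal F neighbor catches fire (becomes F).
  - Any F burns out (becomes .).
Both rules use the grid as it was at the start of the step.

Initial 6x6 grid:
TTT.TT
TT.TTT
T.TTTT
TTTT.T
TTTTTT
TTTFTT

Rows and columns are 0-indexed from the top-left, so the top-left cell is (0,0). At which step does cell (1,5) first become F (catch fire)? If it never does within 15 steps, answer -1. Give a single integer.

Step 1: cell (1,5)='T' (+3 fires, +1 burnt)
Step 2: cell (1,5)='T' (+5 fires, +3 burnt)
Step 3: cell (1,5)='T' (+5 fires, +5 burnt)
Step 4: cell (1,5)='T' (+6 fires, +5 burnt)
Step 5: cell (1,5)='T' (+3 fires, +6 burnt)
Step 6: cell (1,5)='F' (+3 fires, +3 burnt)
  -> target ignites at step 6
Step 7: cell (1,5)='.' (+2 fires, +3 burnt)
Step 8: cell (1,5)='.' (+2 fires, +2 burnt)
Step 9: cell (1,5)='.' (+1 fires, +2 burnt)
Step 10: cell (1,5)='.' (+1 fires, +1 burnt)
Step 11: cell (1,5)='.' (+0 fires, +1 burnt)
  fire out at step 11

6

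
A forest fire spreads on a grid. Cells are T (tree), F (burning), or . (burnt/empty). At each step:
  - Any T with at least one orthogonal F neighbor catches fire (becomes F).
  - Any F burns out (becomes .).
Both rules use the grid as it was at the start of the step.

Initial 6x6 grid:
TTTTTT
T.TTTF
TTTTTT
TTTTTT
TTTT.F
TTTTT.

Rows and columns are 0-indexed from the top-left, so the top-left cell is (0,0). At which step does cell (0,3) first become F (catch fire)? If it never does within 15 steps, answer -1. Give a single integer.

Step 1: cell (0,3)='T' (+4 fires, +2 burnt)
Step 2: cell (0,3)='T' (+4 fires, +4 burnt)
Step 3: cell (0,3)='F' (+4 fires, +4 burnt)
  -> target ignites at step 3
Step 4: cell (0,3)='.' (+4 fires, +4 burnt)
Step 5: cell (0,3)='.' (+5 fires, +4 burnt)
Step 6: cell (0,3)='.' (+6 fires, +5 burnt)
Step 7: cell (0,3)='.' (+3 fires, +6 burnt)
Step 8: cell (0,3)='.' (+1 fires, +3 burnt)
Step 9: cell (0,3)='.' (+0 fires, +1 burnt)
  fire out at step 9

3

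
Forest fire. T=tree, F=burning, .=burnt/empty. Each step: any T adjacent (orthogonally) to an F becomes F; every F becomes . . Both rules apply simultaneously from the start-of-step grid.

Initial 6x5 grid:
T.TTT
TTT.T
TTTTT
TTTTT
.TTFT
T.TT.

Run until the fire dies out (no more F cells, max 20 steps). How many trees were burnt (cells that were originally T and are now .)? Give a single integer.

Step 1: +4 fires, +1 burnt (F count now 4)
Step 2: +5 fires, +4 burnt (F count now 5)
Step 3: +3 fires, +5 burnt (F count now 3)
Step 4: +4 fires, +3 burnt (F count now 4)
Step 5: +4 fires, +4 burnt (F count now 4)
Step 6: +2 fires, +4 burnt (F count now 2)
Step 7: +1 fires, +2 burnt (F count now 1)
Step 8: +0 fires, +1 burnt (F count now 0)
Fire out after step 8
Initially T: 24, now '.': 29
Total burnt (originally-T cells now '.'): 23

Answer: 23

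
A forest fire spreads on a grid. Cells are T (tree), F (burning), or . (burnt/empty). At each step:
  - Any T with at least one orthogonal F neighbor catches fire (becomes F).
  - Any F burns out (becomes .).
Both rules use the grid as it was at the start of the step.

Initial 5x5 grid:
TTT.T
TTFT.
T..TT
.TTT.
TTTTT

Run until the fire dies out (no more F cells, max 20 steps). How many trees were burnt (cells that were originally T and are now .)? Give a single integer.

Step 1: +3 fires, +1 burnt (F count now 3)
Step 2: +3 fires, +3 burnt (F count now 3)
Step 3: +4 fires, +3 burnt (F count now 4)
Step 4: +2 fires, +4 burnt (F count now 2)
Step 5: +3 fires, +2 burnt (F count now 3)
Step 6: +1 fires, +3 burnt (F count now 1)
Step 7: +1 fires, +1 burnt (F count now 1)
Step 8: +0 fires, +1 burnt (F count now 0)
Fire out after step 8
Initially T: 18, now '.': 24
Total burnt (originally-T cells now '.'): 17

Answer: 17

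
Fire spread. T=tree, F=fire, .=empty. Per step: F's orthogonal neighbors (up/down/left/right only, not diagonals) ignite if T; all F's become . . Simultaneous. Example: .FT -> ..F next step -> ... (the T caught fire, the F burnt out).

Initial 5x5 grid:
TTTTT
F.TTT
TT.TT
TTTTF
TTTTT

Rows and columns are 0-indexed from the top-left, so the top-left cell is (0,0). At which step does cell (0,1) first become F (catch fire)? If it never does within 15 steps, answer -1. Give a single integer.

Step 1: cell (0,1)='T' (+5 fires, +2 burnt)
Step 2: cell (0,1)='F' (+7 fires, +5 burnt)
  -> target ignites at step 2
Step 3: cell (0,1)='.' (+6 fires, +7 burnt)
Step 4: cell (0,1)='.' (+3 fires, +6 burnt)
Step 5: cell (0,1)='.' (+0 fires, +3 burnt)
  fire out at step 5

2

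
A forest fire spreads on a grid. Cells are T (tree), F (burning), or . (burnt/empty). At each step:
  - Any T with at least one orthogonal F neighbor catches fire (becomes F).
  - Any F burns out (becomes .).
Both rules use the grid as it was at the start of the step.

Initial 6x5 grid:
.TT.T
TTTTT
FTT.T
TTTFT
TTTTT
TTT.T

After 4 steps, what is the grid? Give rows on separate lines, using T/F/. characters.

Step 1: 6 trees catch fire, 2 burn out
  .TT.T
  FTTTT
  .FT.T
  FTF.F
  TTTFT
  TTT.T
Step 2: 7 trees catch fire, 6 burn out
  .TT.T
  .FTTT
  ..F.F
  .F...
  FTF.F
  TTT.T
Step 3: 7 trees catch fire, 7 burn out
  .FT.T
  ..FTF
  .....
  .....
  .F...
  FTF.F
Step 4: 4 trees catch fire, 7 burn out
  ..F.F
  ...F.
  .....
  .....
  .....
  .F...

..F.F
...F.
.....
.....
.....
.F...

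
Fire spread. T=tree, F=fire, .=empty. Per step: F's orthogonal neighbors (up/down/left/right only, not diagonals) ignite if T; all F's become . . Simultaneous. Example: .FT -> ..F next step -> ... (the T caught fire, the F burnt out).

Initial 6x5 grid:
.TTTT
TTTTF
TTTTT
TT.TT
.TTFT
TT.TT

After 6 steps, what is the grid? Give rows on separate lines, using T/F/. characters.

Step 1: 7 trees catch fire, 2 burn out
  .TTTF
  TTTF.
  TTTTF
  TT.FT
  .TF.F
  TT.FT
Step 2: 6 trees catch fire, 7 burn out
  .TTF.
  TTF..
  TTTF.
  TT..F
  .F...
  TT..F
Step 3: 5 trees catch fire, 6 burn out
  .TF..
  TF...
  TTF..
  TF...
  .....
  TF...
Step 4: 5 trees catch fire, 5 burn out
  .F...
  F....
  TF...
  F....
  .....
  F....
Step 5: 1 trees catch fire, 5 burn out
  .....
  .....
  F....
  .....
  .....
  .....
Step 6: 0 trees catch fire, 1 burn out
  .....
  .....
  .....
  .....
  .....
  .....

.....
.....
.....
.....
.....
.....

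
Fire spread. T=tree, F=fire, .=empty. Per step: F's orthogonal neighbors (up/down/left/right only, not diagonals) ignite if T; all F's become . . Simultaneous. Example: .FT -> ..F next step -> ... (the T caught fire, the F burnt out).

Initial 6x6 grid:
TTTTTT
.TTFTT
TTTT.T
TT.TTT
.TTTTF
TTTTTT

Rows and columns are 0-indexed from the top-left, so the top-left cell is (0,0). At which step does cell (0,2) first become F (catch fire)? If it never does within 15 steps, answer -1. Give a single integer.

Step 1: cell (0,2)='T' (+7 fires, +2 burnt)
Step 2: cell (0,2)='F' (+10 fires, +7 burnt)
  -> target ignites at step 2
Step 3: cell (0,2)='.' (+5 fires, +10 burnt)
Step 4: cell (0,2)='.' (+5 fires, +5 burnt)
Step 5: cell (0,2)='.' (+2 fires, +5 burnt)
Step 6: cell (0,2)='.' (+1 fires, +2 burnt)
Step 7: cell (0,2)='.' (+0 fires, +1 burnt)
  fire out at step 7

2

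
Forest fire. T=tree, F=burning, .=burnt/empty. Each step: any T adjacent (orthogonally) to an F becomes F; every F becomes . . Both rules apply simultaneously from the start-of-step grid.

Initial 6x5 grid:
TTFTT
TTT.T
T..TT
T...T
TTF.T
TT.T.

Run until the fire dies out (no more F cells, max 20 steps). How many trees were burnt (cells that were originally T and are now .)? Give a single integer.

Answer: 18

Derivation:
Step 1: +4 fires, +2 burnt (F count now 4)
Step 2: +5 fires, +4 burnt (F count now 5)
Step 3: +4 fires, +5 burnt (F count now 4)
Step 4: +2 fires, +4 burnt (F count now 2)
Step 5: +2 fires, +2 burnt (F count now 2)
Step 6: +1 fires, +2 burnt (F count now 1)
Step 7: +0 fires, +1 burnt (F count now 0)
Fire out after step 7
Initially T: 19, now '.': 29
Total burnt (originally-T cells now '.'): 18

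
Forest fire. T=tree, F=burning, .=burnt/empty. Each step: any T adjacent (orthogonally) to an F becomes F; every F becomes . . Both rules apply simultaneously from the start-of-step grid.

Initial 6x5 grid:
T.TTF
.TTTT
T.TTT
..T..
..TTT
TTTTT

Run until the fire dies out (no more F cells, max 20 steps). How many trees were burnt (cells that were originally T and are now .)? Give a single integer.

Step 1: +2 fires, +1 burnt (F count now 2)
Step 2: +3 fires, +2 burnt (F count now 3)
Step 3: +2 fires, +3 burnt (F count now 2)
Step 4: +2 fires, +2 burnt (F count now 2)
Step 5: +1 fires, +2 burnt (F count now 1)
Step 6: +1 fires, +1 burnt (F count now 1)
Step 7: +2 fires, +1 burnt (F count now 2)
Step 8: +3 fires, +2 burnt (F count now 3)
Step 9: +2 fires, +3 burnt (F count now 2)
Step 10: +0 fires, +2 burnt (F count now 0)
Fire out after step 10
Initially T: 20, now '.': 28
Total burnt (originally-T cells now '.'): 18

Answer: 18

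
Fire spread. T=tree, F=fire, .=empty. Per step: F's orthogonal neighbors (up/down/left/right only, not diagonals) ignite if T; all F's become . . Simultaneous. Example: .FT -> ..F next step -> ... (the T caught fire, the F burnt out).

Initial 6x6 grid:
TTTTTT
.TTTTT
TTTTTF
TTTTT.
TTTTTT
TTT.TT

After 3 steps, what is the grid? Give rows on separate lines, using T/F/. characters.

Step 1: 2 trees catch fire, 1 burn out
  TTTTTT
  .TTTTF
  TTTTF.
  TTTTT.
  TTTTTT
  TTT.TT
Step 2: 4 trees catch fire, 2 burn out
  TTTTTF
  .TTTF.
  TTTF..
  TTTTF.
  TTTTTT
  TTT.TT
Step 3: 5 trees catch fire, 4 burn out
  TTTTF.
  .TTF..
  TTF...
  TTTF..
  TTTTFT
  TTT.TT

TTTTF.
.TTF..
TTF...
TTTF..
TTTTFT
TTT.TT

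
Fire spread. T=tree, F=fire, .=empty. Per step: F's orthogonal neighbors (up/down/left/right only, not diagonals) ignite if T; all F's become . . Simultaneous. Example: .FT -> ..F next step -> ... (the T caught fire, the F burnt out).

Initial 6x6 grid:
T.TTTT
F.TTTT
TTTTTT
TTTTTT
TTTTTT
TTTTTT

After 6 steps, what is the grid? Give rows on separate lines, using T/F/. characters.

Step 1: 2 trees catch fire, 1 burn out
  F.TTTT
  ..TTTT
  FTTTTT
  TTTTTT
  TTTTTT
  TTTTTT
Step 2: 2 trees catch fire, 2 burn out
  ..TTTT
  ..TTTT
  .FTTTT
  FTTTTT
  TTTTTT
  TTTTTT
Step 3: 3 trees catch fire, 2 burn out
  ..TTTT
  ..TTTT
  ..FTTT
  .FTTTT
  FTTTTT
  TTTTTT
Step 4: 5 trees catch fire, 3 burn out
  ..TTTT
  ..FTTT
  ...FTT
  ..FTTT
  .FTTTT
  FTTTTT
Step 5: 6 trees catch fire, 5 burn out
  ..FTTT
  ...FTT
  ....FT
  ...FTT
  ..FTTT
  .FTTTT
Step 6: 6 trees catch fire, 6 burn out
  ...FTT
  ....FT
  .....F
  ....FT
  ...FTT
  ..FTTT

...FTT
....FT
.....F
....FT
...FTT
..FTTT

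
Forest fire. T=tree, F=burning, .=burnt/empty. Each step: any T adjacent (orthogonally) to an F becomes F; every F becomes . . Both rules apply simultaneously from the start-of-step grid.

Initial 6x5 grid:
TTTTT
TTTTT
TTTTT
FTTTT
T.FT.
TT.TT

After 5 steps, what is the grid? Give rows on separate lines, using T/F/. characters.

Step 1: 5 trees catch fire, 2 burn out
  TTTTT
  TTTTT
  FTTTT
  .FFTT
  F..F.
  TT.TT
Step 2: 6 trees catch fire, 5 burn out
  TTTTT
  FTTTT
  .FFTT
  ...FT
  .....
  FT.FT
Step 3: 7 trees catch fire, 6 burn out
  FTTTT
  .FFTT
  ...FT
  ....F
  .....
  .F..F
Step 4: 4 trees catch fire, 7 burn out
  .FFTT
  ...FT
  ....F
  .....
  .....
  .....
Step 5: 2 trees catch fire, 4 burn out
  ...FT
  ....F
  .....
  .....
  .....
  .....

...FT
....F
.....
.....
.....
.....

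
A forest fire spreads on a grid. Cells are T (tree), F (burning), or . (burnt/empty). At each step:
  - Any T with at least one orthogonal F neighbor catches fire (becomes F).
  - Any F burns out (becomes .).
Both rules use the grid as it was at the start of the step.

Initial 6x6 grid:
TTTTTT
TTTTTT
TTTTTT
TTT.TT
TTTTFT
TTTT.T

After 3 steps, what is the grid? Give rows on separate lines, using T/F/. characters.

Step 1: 3 trees catch fire, 1 burn out
  TTTTTT
  TTTTTT
  TTTTTT
  TTT.FT
  TTTF.F
  TTTT.T
Step 2: 5 trees catch fire, 3 burn out
  TTTTTT
  TTTTTT
  TTTTFT
  TTT..F
  TTF...
  TTTF.F
Step 3: 6 trees catch fire, 5 burn out
  TTTTTT
  TTTTFT
  TTTF.F
  TTF...
  TF....
  TTF...

TTTTTT
TTTTFT
TTTF.F
TTF...
TF....
TTF...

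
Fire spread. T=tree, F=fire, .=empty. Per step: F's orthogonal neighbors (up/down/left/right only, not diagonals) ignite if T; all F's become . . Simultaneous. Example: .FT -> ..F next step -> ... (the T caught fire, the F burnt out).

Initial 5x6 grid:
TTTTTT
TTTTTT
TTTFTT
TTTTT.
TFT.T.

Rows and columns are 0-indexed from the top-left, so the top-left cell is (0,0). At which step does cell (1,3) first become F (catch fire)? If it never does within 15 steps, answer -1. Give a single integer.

Step 1: cell (1,3)='F' (+7 fires, +2 burnt)
  -> target ignites at step 1
Step 2: cell (1,3)='.' (+8 fires, +7 burnt)
Step 3: cell (1,3)='.' (+6 fires, +8 burnt)
Step 4: cell (1,3)='.' (+3 fires, +6 burnt)
Step 5: cell (1,3)='.' (+1 fires, +3 burnt)
Step 6: cell (1,3)='.' (+0 fires, +1 burnt)
  fire out at step 6

1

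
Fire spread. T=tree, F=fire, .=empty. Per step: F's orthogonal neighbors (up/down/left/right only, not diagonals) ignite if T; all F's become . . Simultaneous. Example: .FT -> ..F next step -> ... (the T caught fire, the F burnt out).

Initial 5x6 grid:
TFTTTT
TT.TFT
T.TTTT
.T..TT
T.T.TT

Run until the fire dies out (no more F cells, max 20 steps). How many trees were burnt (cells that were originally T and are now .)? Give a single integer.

Step 1: +7 fires, +2 burnt (F count now 7)
Step 2: +6 fires, +7 burnt (F count now 6)
Step 3: +4 fires, +6 burnt (F count now 4)
Step 4: +1 fires, +4 burnt (F count now 1)
Step 5: +0 fires, +1 burnt (F count now 0)
Fire out after step 5
Initially T: 21, now '.': 27
Total burnt (originally-T cells now '.'): 18

Answer: 18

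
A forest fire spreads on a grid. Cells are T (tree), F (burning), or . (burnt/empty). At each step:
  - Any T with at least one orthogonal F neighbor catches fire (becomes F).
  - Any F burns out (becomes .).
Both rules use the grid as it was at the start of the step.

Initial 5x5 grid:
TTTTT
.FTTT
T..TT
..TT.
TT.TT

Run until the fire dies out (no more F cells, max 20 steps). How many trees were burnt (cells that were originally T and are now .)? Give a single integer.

Step 1: +2 fires, +1 burnt (F count now 2)
Step 2: +3 fires, +2 burnt (F count now 3)
Step 3: +3 fires, +3 burnt (F count now 3)
Step 4: +3 fires, +3 burnt (F count now 3)
Step 5: +2 fires, +3 burnt (F count now 2)
Step 6: +1 fires, +2 burnt (F count now 1)
Step 7: +0 fires, +1 burnt (F count now 0)
Fire out after step 7
Initially T: 17, now '.': 22
Total burnt (originally-T cells now '.'): 14

Answer: 14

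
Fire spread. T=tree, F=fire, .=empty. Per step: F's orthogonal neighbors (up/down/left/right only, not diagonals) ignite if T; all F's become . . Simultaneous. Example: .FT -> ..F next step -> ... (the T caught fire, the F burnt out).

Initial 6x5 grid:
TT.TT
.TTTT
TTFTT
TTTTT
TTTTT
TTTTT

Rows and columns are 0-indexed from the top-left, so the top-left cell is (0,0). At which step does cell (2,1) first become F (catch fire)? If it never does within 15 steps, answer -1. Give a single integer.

Step 1: cell (2,1)='F' (+4 fires, +1 burnt)
  -> target ignites at step 1
Step 2: cell (2,1)='.' (+7 fires, +4 burnt)
Step 3: cell (2,1)='.' (+8 fires, +7 burnt)
Step 4: cell (2,1)='.' (+6 fires, +8 burnt)
Step 5: cell (2,1)='.' (+2 fires, +6 burnt)
Step 6: cell (2,1)='.' (+0 fires, +2 burnt)
  fire out at step 6

1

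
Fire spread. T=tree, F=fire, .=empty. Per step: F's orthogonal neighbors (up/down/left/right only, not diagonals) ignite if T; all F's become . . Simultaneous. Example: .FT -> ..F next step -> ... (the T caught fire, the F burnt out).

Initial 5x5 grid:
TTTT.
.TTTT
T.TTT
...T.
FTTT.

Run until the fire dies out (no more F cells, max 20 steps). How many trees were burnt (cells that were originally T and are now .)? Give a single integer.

Answer: 15

Derivation:
Step 1: +1 fires, +1 burnt (F count now 1)
Step 2: +1 fires, +1 burnt (F count now 1)
Step 3: +1 fires, +1 burnt (F count now 1)
Step 4: +1 fires, +1 burnt (F count now 1)
Step 5: +1 fires, +1 burnt (F count now 1)
Step 6: +3 fires, +1 burnt (F count now 3)
Step 7: +3 fires, +3 burnt (F count now 3)
Step 8: +2 fires, +3 burnt (F count now 2)
Step 9: +1 fires, +2 burnt (F count now 1)
Step 10: +1 fires, +1 burnt (F count now 1)
Step 11: +0 fires, +1 burnt (F count now 0)
Fire out after step 11
Initially T: 16, now '.': 24
Total burnt (originally-T cells now '.'): 15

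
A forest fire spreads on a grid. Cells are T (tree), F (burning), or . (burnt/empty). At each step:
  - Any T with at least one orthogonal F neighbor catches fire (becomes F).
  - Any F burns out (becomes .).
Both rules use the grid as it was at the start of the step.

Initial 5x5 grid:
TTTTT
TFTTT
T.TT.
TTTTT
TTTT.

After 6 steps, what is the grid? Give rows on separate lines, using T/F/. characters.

Step 1: 3 trees catch fire, 1 burn out
  TFTTT
  F.FTT
  T.TT.
  TTTTT
  TTTT.
Step 2: 5 trees catch fire, 3 burn out
  F.FTT
  ...FT
  F.FT.
  TTTTT
  TTTT.
Step 3: 5 trees catch fire, 5 burn out
  ...FT
  ....F
  ...F.
  FTFTT
  TTTT.
Step 4: 5 trees catch fire, 5 burn out
  ....F
  .....
  .....
  .F.FT
  FTFT.
Step 5: 3 trees catch fire, 5 burn out
  .....
  .....
  .....
  ....F
  .F.F.
Step 6: 0 trees catch fire, 3 burn out
  .....
  .....
  .....
  .....
  .....

.....
.....
.....
.....
.....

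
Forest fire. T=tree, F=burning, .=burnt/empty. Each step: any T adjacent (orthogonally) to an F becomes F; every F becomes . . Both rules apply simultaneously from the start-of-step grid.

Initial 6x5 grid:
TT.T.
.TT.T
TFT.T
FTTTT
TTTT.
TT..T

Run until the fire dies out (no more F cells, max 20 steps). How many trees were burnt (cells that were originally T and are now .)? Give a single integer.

Answer: 18

Derivation:
Step 1: +5 fires, +2 burnt (F count now 5)
Step 2: +5 fires, +5 burnt (F count now 5)
Step 3: +4 fires, +5 burnt (F count now 4)
Step 4: +2 fires, +4 burnt (F count now 2)
Step 5: +1 fires, +2 burnt (F count now 1)
Step 6: +1 fires, +1 burnt (F count now 1)
Step 7: +0 fires, +1 burnt (F count now 0)
Fire out after step 7
Initially T: 20, now '.': 28
Total burnt (originally-T cells now '.'): 18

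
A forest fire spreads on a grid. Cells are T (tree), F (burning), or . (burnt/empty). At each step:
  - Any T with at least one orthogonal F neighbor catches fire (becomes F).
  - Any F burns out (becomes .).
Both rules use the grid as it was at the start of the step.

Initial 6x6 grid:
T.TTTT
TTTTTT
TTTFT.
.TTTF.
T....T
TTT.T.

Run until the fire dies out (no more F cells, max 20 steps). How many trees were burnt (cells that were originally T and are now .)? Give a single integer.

Step 1: +4 fires, +2 burnt (F count now 4)
Step 2: +5 fires, +4 burnt (F count now 5)
Step 3: +6 fires, +5 burnt (F count now 6)
Step 4: +2 fires, +6 burnt (F count now 2)
Step 5: +1 fires, +2 burnt (F count now 1)
Step 6: +0 fires, +1 burnt (F count now 0)
Fire out after step 6
Initially T: 24, now '.': 30
Total burnt (originally-T cells now '.'): 18

Answer: 18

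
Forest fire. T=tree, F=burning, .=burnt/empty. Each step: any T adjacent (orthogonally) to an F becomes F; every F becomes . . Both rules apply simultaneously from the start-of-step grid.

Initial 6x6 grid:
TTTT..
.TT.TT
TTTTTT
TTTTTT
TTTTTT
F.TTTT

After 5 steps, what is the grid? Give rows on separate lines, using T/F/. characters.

Step 1: 1 trees catch fire, 1 burn out
  TTTT..
  .TT.TT
  TTTTTT
  TTTTTT
  FTTTTT
  ..TTTT
Step 2: 2 trees catch fire, 1 burn out
  TTTT..
  .TT.TT
  TTTTTT
  FTTTTT
  .FTTTT
  ..TTTT
Step 3: 3 trees catch fire, 2 burn out
  TTTT..
  .TT.TT
  FTTTTT
  .FTTTT
  ..FTTT
  ..TTTT
Step 4: 4 trees catch fire, 3 burn out
  TTTT..
  .TT.TT
  .FTTTT
  ..FTTT
  ...FTT
  ..FTTT
Step 5: 5 trees catch fire, 4 burn out
  TTTT..
  .FT.TT
  ..FTTT
  ...FTT
  ....FT
  ...FTT

TTTT..
.FT.TT
..FTTT
...FTT
....FT
...FTT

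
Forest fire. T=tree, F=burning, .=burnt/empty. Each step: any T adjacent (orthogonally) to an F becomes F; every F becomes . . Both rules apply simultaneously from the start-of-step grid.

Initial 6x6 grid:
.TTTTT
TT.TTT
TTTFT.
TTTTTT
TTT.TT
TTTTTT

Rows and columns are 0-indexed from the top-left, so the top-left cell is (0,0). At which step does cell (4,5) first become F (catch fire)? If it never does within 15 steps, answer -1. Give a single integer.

Step 1: cell (4,5)='T' (+4 fires, +1 burnt)
Step 2: cell (4,5)='T' (+5 fires, +4 burnt)
Step 3: cell (4,5)='T' (+9 fires, +5 burnt)
Step 4: cell (4,5)='F' (+8 fires, +9 burnt)
  -> target ignites at step 4
Step 5: cell (4,5)='.' (+4 fires, +8 burnt)
Step 6: cell (4,5)='.' (+1 fires, +4 burnt)
Step 7: cell (4,5)='.' (+0 fires, +1 burnt)
  fire out at step 7

4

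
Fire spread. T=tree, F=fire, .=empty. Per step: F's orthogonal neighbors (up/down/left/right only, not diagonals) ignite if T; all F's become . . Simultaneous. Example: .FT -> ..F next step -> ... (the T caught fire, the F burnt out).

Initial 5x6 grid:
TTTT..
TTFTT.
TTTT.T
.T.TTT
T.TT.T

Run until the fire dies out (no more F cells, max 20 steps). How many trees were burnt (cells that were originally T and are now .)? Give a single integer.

Answer: 20

Derivation:
Step 1: +4 fires, +1 burnt (F count now 4)
Step 2: +6 fires, +4 burnt (F count now 6)
Step 3: +4 fires, +6 burnt (F count now 4)
Step 4: +2 fires, +4 burnt (F count now 2)
Step 5: +2 fires, +2 burnt (F count now 2)
Step 6: +2 fires, +2 burnt (F count now 2)
Step 7: +0 fires, +2 burnt (F count now 0)
Fire out after step 7
Initially T: 21, now '.': 29
Total burnt (originally-T cells now '.'): 20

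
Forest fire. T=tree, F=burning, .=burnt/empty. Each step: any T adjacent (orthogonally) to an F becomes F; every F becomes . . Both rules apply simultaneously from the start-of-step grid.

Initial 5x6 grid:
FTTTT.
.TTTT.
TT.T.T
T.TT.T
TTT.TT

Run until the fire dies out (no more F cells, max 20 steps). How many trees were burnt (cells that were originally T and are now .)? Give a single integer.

Answer: 17

Derivation:
Step 1: +1 fires, +1 burnt (F count now 1)
Step 2: +2 fires, +1 burnt (F count now 2)
Step 3: +3 fires, +2 burnt (F count now 3)
Step 4: +3 fires, +3 burnt (F count now 3)
Step 5: +3 fires, +3 burnt (F count now 3)
Step 6: +2 fires, +3 burnt (F count now 2)
Step 7: +2 fires, +2 burnt (F count now 2)
Step 8: +1 fires, +2 burnt (F count now 1)
Step 9: +0 fires, +1 burnt (F count now 0)
Fire out after step 9
Initially T: 21, now '.': 26
Total burnt (originally-T cells now '.'): 17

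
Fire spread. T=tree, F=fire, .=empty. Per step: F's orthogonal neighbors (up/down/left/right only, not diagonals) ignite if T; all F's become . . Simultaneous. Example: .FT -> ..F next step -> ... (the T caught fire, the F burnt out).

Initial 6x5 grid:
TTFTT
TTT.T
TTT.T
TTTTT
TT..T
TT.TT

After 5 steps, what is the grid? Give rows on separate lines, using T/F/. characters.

Step 1: 3 trees catch fire, 1 burn out
  TF.FT
  TTF.T
  TTT.T
  TTTTT
  TT..T
  TT.TT
Step 2: 4 trees catch fire, 3 burn out
  F...F
  TF..T
  TTF.T
  TTTTT
  TT..T
  TT.TT
Step 3: 4 trees catch fire, 4 burn out
  .....
  F...F
  TF..T
  TTFTT
  TT..T
  TT.TT
Step 4: 4 trees catch fire, 4 burn out
  .....
  .....
  F...F
  TF.FT
  TT..T
  TT.TT
Step 5: 3 trees catch fire, 4 burn out
  .....
  .....
  .....
  F...F
  TF..T
  TT.TT

.....
.....
.....
F...F
TF..T
TT.TT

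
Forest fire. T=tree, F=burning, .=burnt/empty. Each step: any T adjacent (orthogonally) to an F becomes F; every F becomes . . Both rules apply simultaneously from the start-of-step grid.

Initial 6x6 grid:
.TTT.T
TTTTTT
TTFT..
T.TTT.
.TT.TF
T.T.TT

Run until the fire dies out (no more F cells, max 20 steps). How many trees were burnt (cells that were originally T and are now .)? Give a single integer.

Step 1: +6 fires, +2 burnt (F count now 6)
Step 2: +8 fires, +6 burnt (F count now 8)
Step 3: +7 fires, +8 burnt (F count now 7)
Step 4: +1 fires, +7 burnt (F count now 1)
Step 5: +1 fires, +1 burnt (F count now 1)
Step 6: +0 fires, +1 burnt (F count now 0)
Fire out after step 6
Initially T: 24, now '.': 35
Total burnt (originally-T cells now '.'): 23

Answer: 23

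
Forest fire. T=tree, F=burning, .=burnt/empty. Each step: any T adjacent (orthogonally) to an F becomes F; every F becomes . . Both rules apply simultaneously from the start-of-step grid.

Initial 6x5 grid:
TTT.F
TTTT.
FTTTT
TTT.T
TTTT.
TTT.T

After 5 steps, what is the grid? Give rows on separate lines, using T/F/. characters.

Step 1: 3 trees catch fire, 2 burn out
  TTT..
  FTTT.
  .FTTT
  FTT.T
  TTTT.
  TTT.T
Step 2: 5 trees catch fire, 3 burn out
  FTT..
  .FTT.
  ..FTT
  .FT.T
  FTTT.
  TTT.T
Step 3: 6 trees catch fire, 5 burn out
  .FT..
  ..FT.
  ...FT
  ..F.T
  .FTT.
  FTT.T
Step 4: 5 trees catch fire, 6 burn out
  ..F..
  ...F.
  ....F
  ....T
  ..FT.
  .FT.T
Step 5: 3 trees catch fire, 5 burn out
  .....
  .....
  .....
  ....F
  ...F.
  ..F.T

.....
.....
.....
....F
...F.
..F.T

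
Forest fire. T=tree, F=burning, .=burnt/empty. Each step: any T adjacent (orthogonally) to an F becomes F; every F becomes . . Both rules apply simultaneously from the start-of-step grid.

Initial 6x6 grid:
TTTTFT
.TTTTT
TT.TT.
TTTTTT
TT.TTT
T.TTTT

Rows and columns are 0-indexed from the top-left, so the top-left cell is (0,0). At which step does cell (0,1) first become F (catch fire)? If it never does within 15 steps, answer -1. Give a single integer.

Step 1: cell (0,1)='T' (+3 fires, +1 burnt)
Step 2: cell (0,1)='T' (+4 fires, +3 burnt)
Step 3: cell (0,1)='F' (+4 fires, +4 burnt)
  -> target ignites at step 3
Step 4: cell (0,1)='.' (+5 fires, +4 burnt)
Step 5: cell (0,1)='.' (+5 fires, +5 burnt)
Step 6: cell (0,1)='.' (+4 fires, +5 burnt)
Step 7: cell (0,1)='.' (+3 fires, +4 burnt)
Step 8: cell (0,1)='.' (+1 fires, +3 burnt)
Step 9: cell (0,1)='.' (+1 fires, +1 burnt)
Step 10: cell (0,1)='.' (+0 fires, +1 burnt)
  fire out at step 10

3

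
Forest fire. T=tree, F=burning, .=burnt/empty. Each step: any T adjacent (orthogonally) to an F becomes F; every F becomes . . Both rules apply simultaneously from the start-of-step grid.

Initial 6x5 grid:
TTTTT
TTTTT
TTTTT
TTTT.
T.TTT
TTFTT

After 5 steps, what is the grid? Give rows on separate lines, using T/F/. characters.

Step 1: 3 trees catch fire, 1 burn out
  TTTTT
  TTTTT
  TTTTT
  TTTT.
  T.FTT
  TF.FT
Step 2: 4 trees catch fire, 3 burn out
  TTTTT
  TTTTT
  TTTTT
  TTFT.
  T..FT
  F...F
Step 3: 5 trees catch fire, 4 burn out
  TTTTT
  TTTTT
  TTFTT
  TF.F.
  F...F
  .....
Step 4: 4 trees catch fire, 5 burn out
  TTTTT
  TTFTT
  TF.FT
  F....
  .....
  .....
Step 5: 5 trees catch fire, 4 burn out
  TTFTT
  TF.FT
  F...F
  .....
  .....
  .....

TTFTT
TF.FT
F...F
.....
.....
.....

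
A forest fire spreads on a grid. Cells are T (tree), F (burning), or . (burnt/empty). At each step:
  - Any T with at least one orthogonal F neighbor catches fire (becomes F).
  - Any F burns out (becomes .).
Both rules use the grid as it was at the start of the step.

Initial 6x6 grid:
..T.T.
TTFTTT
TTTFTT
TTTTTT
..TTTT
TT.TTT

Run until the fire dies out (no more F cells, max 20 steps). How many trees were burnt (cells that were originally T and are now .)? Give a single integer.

Step 1: +6 fires, +2 burnt (F count now 6)
Step 2: +7 fires, +6 burnt (F count now 7)
Step 3: +8 fires, +7 burnt (F count now 8)
Step 4: +3 fires, +8 burnt (F count now 3)
Step 5: +1 fires, +3 burnt (F count now 1)
Step 6: +0 fires, +1 burnt (F count now 0)
Fire out after step 6
Initially T: 27, now '.': 34
Total burnt (originally-T cells now '.'): 25

Answer: 25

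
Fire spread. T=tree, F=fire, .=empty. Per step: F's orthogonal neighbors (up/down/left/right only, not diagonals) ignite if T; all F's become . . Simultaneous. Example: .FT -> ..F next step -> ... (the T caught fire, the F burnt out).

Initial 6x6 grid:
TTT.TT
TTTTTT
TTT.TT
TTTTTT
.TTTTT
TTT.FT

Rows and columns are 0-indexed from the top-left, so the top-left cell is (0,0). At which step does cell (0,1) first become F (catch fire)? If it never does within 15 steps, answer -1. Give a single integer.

Step 1: cell (0,1)='T' (+2 fires, +1 burnt)
Step 2: cell (0,1)='T' (+3 fires, +2 burnt)
Step 3: cell (0,1)='T' (+4 fires, +3 burnt)
Step 4: cell (0,1)='T' (+5 fires, +4 burnt)
Step 5: cell (0,1)='T' (+6 fires, +5 burnt)
Step 6: cell (0,1)='T' (+5 fires, +6 burnt)
Step 7: cell (0,1)='T' (+3 fires, +5 burnt)
Step 8: cell (0,1)='F' (+2 fires, +3 burnt)
  -> target ignites at step 8
Step 9: cell (0,1)='.' (+1 fires, +2 burnt)
Step 10: cell (0,1)='.' (+0 fires, +1 burnt)
  fire out at step 10

8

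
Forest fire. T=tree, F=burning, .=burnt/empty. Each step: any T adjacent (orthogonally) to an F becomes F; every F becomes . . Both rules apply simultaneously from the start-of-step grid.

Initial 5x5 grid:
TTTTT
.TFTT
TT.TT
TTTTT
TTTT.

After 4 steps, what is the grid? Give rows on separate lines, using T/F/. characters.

Step 1: 3 trees catch fire, 1 burn out
  TTFTT
  .F.FT
  TT.TT
  TTTTT
  TTTT.
Step 2: 5 trees catch fire, 3 burn out
  TF.FT
  ....F
  TF.FT
  TTTTT
  TTTT.
Step 3: 6 trees catch fire, 5 burn out
  F...F
  .....
  F...F
  TFTFT
  TTTT.
Step 4: 5 trees catch fire, 6 burn out
  .....
  .....
  .....
  F.F.F
  TFTF.

.....
.....
.....
F.F.F
TFTF.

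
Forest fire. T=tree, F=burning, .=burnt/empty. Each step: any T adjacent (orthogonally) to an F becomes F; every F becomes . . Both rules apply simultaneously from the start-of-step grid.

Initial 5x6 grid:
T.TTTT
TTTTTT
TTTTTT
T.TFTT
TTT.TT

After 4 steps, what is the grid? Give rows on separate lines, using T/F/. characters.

Step 1: 3 trees catch fire, 1 burn out
  T.TTTT
  TTTTTT
  TTTFTT
  T.F.FT
  TTT.TT
Step 2: 6 trees catch fire, 3 burn out
  T.TTTT
  TTTFTT
  TTF.FT
  T....F
  TTF.FT
Step 3: 7 trees catch fire, 6 burn out
  T.TFTT
  TTF.FT
  TF...F
  T.....
  TF...F
Step 4: 6 trees catch fire, 7 burn out
  T.F.FT
  TF...F
  F.....
  T.....
  F.....

T.F.FT
TF...F
F.....
T.....
F.....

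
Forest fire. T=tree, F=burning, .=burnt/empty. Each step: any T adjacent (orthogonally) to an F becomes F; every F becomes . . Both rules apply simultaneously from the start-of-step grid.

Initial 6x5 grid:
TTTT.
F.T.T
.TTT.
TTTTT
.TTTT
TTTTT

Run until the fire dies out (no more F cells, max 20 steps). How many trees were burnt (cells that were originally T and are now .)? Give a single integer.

Step 1: +1 fires, +1 burnt (F count now 1)
Step 2: +1 fires, +1 burnt (F count now 1)
Step 3: +1 fires, +1 burnt (F count now 1)
Step 4: +2 fires, +1 burnt (F count now 2)
Step 5: +1 fires, +2 burnt (F count now 1)
Step 6: +3 fires, +1 burnt (F count now 3)
Step 7: +3 fires, +3 burnt (F count now 3)
Step 8: +5 fires, +3 burnt (F count now 5)
Step 9: +3 fires, +5 burnt (F count now 3)
Step 10: +2 fires, +3 burnt (F count now 2)
Step 11: +0 fires, +2 burnt (F count now 0)
Fire out after step 11
Initially T: 23, now '.': 29
Total burnt (originally-T cells now '.'): 22

Answer: 22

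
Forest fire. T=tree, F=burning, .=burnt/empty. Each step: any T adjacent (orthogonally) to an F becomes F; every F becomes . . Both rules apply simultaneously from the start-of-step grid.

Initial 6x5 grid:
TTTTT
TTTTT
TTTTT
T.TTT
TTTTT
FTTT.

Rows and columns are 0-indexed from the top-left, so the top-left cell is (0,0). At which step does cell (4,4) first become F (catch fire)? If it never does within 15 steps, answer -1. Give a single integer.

Step 1: cell (4,4)='T' (+2 fires, +1 burnt)
Step 2: cell (4,4)='T' (+3 fires, +2 burnt)
Step 3: cell (4,4)='T' (+3 fires, +3 burnt)
Step 4: cell (4,4)='T' (+4 fires, +3 burnt)
Step 5: cell (4,4)='F' (+5 fires, +4 burnt)
  -> target ignites at step 5
Step 6: cell (4,4)='.' (+4 fires, +5 burnt)
Step 7: cell (4,4)='.' (+3 fires, +4 burnt)
Step 8: cell (4,4)='.' (+2 fires, +3 burnt)
Step 9: cell (4,4)='.' (+1 fires, +2 burnt)
Step 10: cell (4,4)='.' (+0 fires, +1 burnt)
  fire out at step 10

5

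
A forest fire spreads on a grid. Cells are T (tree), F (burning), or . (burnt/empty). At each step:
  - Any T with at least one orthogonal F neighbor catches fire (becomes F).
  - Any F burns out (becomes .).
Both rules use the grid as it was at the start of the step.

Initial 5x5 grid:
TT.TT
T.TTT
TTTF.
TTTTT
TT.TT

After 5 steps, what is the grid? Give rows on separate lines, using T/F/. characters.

Step 1: 3 trees catch fire, 1 burn out
  TT.TT
  T.TFT
  TTF..
  TTTFT
  TT.TT
Step 2: 7 trees catch fire, 3 burn out
  TT.FT
  T.F.F
  TF...
  TTF.F
  TT.FT
Step 3: 4 trees catch fire, 7 burn out
  TT..F
  T....
  F....
  TF...
  TT..F
Step 4: 3 trees catch fire, 4 burn out
  TT...
  F....
  .....
  F....
  TF...
Step 5: 2 trees catch fire, 3 burn out
  FT...
  .....
  .....
  .....
  F....

FT...
.....
.....
.....
F....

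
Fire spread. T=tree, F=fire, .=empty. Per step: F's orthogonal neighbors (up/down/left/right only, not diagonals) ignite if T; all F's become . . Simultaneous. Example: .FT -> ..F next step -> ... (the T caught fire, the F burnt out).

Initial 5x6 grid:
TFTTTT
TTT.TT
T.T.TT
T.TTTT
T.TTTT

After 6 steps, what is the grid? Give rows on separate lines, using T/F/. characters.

Step 1: 3 trees catch fire, 1 burn out
  F.FTTT
  TFT.TT
  T.T.TT
  T.TTTT
  T.TTTT
Step 2: 3 trees catch fire, 3 burn out
  ...FTT
  F.F.TT
  T.T.TT
  T.TTTT
  T.TTTT
Step 3: 3 trees catch fire, 3 burn out
  ....FT
  ....TT
  F.F.TT
  T.TTTT
  T.TTTT
Step 4: 4 trees catch fire, 3 burn out
  .....F
  ....FT
  ....TT
  F.FTTT
  T.TTTT
Step 5: 5 trees catch fire, 4 burn out
  ......
  .....F
  ....FT
  ...FTT
  F.FTTT
Step 6: 3 trees catch fire, 5 burn out
  ......
  ......
  .....F
  ....FT
  ...FTT

......
......
.....F
....FT
...FTT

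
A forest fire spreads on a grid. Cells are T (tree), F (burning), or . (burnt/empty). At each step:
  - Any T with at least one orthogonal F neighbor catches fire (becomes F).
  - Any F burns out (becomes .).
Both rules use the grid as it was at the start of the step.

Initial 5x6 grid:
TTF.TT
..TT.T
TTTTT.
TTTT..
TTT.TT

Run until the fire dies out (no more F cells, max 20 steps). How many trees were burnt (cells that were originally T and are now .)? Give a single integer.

Step 1: +2 fires, +1 burnt (F count now 2)
Step 2: +3 fires, +2 burnt (F count now 3)
Step 3: +3 fires, +3 burnt (F count now 3)
Step 4: +5 fires, +3 burnt (F count now 5)
Step 5: +2 fires, +5 burnt (F count now 2)
Step 6: +1 fires, +2 burnt (F count now 1)
Step 7: +0 fires, +1 burnt (F count now 0)
Fire out after step 7
Initially T: 21, now '.': 25
Total burnt (originally-T cells now '.'): 16

Answer: 16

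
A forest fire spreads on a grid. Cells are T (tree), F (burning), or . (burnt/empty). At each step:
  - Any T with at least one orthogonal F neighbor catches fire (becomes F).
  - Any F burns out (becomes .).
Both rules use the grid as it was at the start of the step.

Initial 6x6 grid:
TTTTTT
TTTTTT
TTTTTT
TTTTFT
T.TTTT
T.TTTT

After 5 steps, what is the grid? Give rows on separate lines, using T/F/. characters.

Step 1: 4 trees catch fire, 1 burn out
  TTTTTT
  TTTTTT
  TTTTFT
  TTTF.F
  T.TTFT
  T.TTTT
Step 2: 7 trees catch fire, 4 burn out
  TTTTTT
  TTTTFT
  TTTF.F
  TTF...
  T.TF.F
  T.TTFT
Step 3: 8 trees catch fire, 7 burn out
  TTTTFT
  TTTF.F
  TTF...
  TF....
  T.F...
  T.TF.F
Step 4: 6 trees catch fire, 8 burn out
  TTTF.F
  TTF...
  TF....
  F.....
  T.....
  T.F...
Step 5: 4 trees catch fire, 6 burn out
  TTF...
  TF....
  F.....
  ......
  F.....
  T.....

TTF...
TF....
F.....
......
F.....
T.....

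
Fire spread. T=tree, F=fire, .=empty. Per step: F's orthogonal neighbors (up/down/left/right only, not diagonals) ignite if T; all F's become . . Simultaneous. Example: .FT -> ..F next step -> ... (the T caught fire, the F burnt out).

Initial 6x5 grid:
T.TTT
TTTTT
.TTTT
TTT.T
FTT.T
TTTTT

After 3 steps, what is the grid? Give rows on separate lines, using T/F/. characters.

Step 1: 3 trees catch fire, 1 burn out
  T.TTT
  TTTTT
  .TTTT
  FTT.T
  .FT.T
  FTTTT
Step 2: 3 trees catch fire, 3 burn out
  T.TTT
  TTTTT
  .TTTT
  .FT.T
  ..F.T
  .FTTT
Step 3: 3 trees catch fire, 3 burn out
  T.TTT
  TTTTT
  .FTTT
  ..F.T
  ....T
  ..FTT

T.TTT
TTTTT
.FTTT
..F.T
....T
..FTT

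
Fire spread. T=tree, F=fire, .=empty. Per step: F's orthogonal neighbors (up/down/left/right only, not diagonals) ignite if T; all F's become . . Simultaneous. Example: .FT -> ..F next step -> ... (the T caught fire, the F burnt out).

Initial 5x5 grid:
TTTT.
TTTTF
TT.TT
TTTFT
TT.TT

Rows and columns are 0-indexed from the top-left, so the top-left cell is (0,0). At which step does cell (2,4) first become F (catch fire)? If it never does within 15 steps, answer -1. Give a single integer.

Step 1: cell (2,4)='F' (+6 fires, +2 burnt)
  -> target ignites at step 1
Step 2: cell (2,4)='.' (+4 fires, +6 burnt)
Step 3: cell (2,4)='.' (+5 fires, +4 burnt)
Step 4: cell (2,4)='.' (+4 fires, +5 burnt)
Step 5: cell (2,4)='.' (+1 fires, +4 burnt)
Step 6: cell (2,4)='.' (+0 fires, +1 burnt)
  fire out at step 6

1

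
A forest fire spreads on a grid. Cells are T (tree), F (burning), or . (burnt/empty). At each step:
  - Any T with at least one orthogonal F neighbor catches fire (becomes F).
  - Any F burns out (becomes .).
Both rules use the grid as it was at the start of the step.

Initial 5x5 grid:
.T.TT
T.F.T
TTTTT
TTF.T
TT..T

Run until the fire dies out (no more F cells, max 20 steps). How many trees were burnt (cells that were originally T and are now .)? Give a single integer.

Answer: 15

Derivation:
Step 1: +2 fires, +2 burnt (F count now 2)
Step 2: +4 fires, +2 burnt (F count now 4)
Step 3: +3 fires, +4 burnt (F count now 3)
Step 4: +3 fires, +3 burnt (F count now 3)
Step 5: +2 fires, +3 burnt (F count now 2)
Step 6: +1 fires, +2 burnt (F count now 1)
Step 7: +0 fires, +1 burnt (F count now 0)
Fire out after step 7
Initially T: 16, now '.': 24
Total burnt (originally-T cells now '.'): 15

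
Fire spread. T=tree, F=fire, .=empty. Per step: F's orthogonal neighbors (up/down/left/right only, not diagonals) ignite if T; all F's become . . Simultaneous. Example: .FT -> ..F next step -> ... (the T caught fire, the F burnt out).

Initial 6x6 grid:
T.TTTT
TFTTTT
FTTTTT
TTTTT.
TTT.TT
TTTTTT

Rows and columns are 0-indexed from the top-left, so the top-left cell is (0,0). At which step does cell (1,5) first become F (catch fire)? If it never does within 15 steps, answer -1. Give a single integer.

Step 1: cell (1,5)='T' (+4 fires, +2 burnt)
Step 2: cell (1,5)='T' (+6 fires, +4 burnt)
Step 3: cell (1,5)='T' (+6 fires, +6 burnt)
Step 4: cell (1,5)='F' (+6 fires, +6 burnt)
  -> target ignites at step 4
Step 5: cell (1,5)='.' (+4 fires, +6 burnt)
Step 6: cell (1,5)='.' (+2 fires, +4 burnt)
Step 7: cell (1,5)='.' (+2 fires, +2 burnt)
Step 8: cell (1,5)='.' (+1 fires, +2 burnt)
Step 9: cell (1,5)='.' (+0 fires, +1 burnt)
  fire out at step 9

4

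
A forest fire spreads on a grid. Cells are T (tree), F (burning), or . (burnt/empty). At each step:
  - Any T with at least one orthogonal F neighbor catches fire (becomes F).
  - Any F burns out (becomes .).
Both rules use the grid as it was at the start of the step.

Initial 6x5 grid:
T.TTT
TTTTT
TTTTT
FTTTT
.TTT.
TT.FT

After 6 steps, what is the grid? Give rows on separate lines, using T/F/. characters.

Step 1: 4 trees catch fire, 2 burn out
  T.TTT
  TTTTT
  FTTTT
  .FTTT
  .TTF.
  TT..F
Step 2: 6 trees catch fire, 4 burn out
  T.TTT
  FTTTT
  .FTTT
  ..FFT
  .FF..
  TT...
Step 3: 6 trees catch fire, 6 burn out
  F.TTT
  .FTTT
  ..FFT
  ....F
  .....
  TF...
Step 4: 4 trees catch fire, 6 burn out
  ..TTT
  ..FFT
  ....F
  .....
  .....
  F....
Step 5: 3 trees catch fire, 4 burn out
  ..FFT
  ....F
  .....
  .....
  .....
  .....
Step 6: 1 trees catch fire, 3 burn out
  ....F
  .....
  .....
  .....
  .....
  .....

....F
.....
.....
.....
.....
.....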